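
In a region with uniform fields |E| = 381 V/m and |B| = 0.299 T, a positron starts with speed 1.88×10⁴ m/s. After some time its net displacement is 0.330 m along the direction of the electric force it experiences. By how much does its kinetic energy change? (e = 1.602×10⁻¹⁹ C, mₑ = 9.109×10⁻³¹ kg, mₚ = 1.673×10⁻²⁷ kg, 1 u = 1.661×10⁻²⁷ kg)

ΔKE ≈ 2.01×10⁻¹⁷ J

The magnetic force is always ⟂ v and does no work; only the electric force changes KE.
ΔKE = F_E · d = |q|E d = (1.602×10⁻¹⁹)(381)(0.330) ≈ 2.01×10⁻¹⁷ J.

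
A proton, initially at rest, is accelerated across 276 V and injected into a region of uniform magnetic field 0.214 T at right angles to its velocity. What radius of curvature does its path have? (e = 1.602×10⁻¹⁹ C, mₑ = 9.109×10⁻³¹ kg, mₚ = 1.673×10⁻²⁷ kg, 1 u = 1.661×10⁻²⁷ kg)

Acceleration: |q|V = ½mv² ⇒ v = √(2|q|V/m) = √(2·1.602×10⁻¹⁹·276/1.673×10⁻²⁷) ≈ 2.299×10⁵ m/s.
In the field: r = mv/(|q|B) = (1.673×10⁻²⁷)(2.299×10⁵)/((1.602×10⁻¹⁹)(0.214)) ≈ 0.0112 m.

r ≈ 0.0112 m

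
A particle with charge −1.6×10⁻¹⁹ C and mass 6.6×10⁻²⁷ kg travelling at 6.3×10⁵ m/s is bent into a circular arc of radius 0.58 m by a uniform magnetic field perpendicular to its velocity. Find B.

B ≈ 0.045 T

From |q|vB = mv²/r, B = mv/(|q|r).
B = (6.6×10⁻²⁷)(6.3×10⁵)/((1.6×10⁻¹⁹)(0.58)) ≈ 0.045 T.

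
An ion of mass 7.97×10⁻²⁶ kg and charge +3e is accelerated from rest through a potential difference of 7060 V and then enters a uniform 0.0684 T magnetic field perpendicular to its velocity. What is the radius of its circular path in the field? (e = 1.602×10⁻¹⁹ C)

Acceleration: |q|V = ½mv² ⇒ v = √(2|q|V/m) = √(2·4.806×10⁻¹⁹·7060/7.97×10⁻²⁶) ≈ 2.918×10⁵ m/s.
In the field: r = mv/(|q|B) = (7.97×10⁻²⁶)(2.918×10⁵)/((4.806×10⁻¹⁹)(0.0684)) ≈ 0.707 m.

r ≈ 0.707 m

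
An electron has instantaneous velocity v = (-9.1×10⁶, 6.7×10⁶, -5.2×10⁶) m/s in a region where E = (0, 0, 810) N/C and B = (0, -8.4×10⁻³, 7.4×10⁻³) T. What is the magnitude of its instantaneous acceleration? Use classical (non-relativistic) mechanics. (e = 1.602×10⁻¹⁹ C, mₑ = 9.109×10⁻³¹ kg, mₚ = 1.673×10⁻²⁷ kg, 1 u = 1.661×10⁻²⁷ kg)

v×B = (5900, 6.73×10⁴, 7.64×10⁴) N/C.
E + v×B = (5900, 6.73×10⁴, 7.72×10⁴) N/C.
F = q(E + v×B) = (−1.602×10⁻¹⁹ C)·(5900, 6.73×10⁴, 7.72×10⁴) = (-9.45×10⁻¹⁶, -1.08×10⁻¹⁴, -1.24×10⁻¹⁴) N.
|a| = |F|/m = 1.644×10⁻¹⁴/9.109×10⁻³¹ ≈ 1.81×10¹⁶ m/s².

|a| ≈ 1.81×10¹⁶ m/s²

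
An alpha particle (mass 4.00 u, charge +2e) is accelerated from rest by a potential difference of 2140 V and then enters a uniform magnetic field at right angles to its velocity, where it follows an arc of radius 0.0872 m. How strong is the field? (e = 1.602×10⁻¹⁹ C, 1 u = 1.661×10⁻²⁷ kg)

B ≈ 0.108 T

v = √(2|q|V/m) = √(2·3.204×10⁻¹⁹·2140/6.644×10⁻²⁷) ≈ 4.543×10⁵ m/s.
B = mv/(|q|r) = (6.644×10⁻²⁷)(4.543×10⁵)/((3.204×10⁻¹⁹)(0.0872)) ≈ 0.108 T.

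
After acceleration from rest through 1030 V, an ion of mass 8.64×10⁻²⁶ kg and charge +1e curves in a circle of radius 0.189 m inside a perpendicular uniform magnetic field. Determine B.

v = √(2|q|V/m) = √(2·1.602×10⁻¹⁹·1030/8.64×10⁻²⁶) ≈ 6.180×10⁴ m/s.
B = mv/(|q|r) = (8.64×10⁻²⁶)(6.180×10⁴)/((1.602×10⁻¹⁹)(0.189)) ≈ 0.176 T.

B ≈ 0.176 T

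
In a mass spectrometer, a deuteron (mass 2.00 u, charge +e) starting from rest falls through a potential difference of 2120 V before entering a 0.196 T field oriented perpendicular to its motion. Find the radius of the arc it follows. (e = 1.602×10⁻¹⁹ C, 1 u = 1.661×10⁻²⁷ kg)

Acceleration: |q|V = ½mv² ⇒ v = √(2|q|V/m) = √(2·1.602×10⁻¹⁹·2120/3.322×10⁻²⁷) ≈ 4.522×10⁵ m/s.
In the field: r = mv/(|q|B) = (3.322×10⁻²⁷)(4.522×10⁵)/((1.602×10⁻¹⁹)(0.196)) ≈ 0.0478 m.

r ≈ 0.0478 m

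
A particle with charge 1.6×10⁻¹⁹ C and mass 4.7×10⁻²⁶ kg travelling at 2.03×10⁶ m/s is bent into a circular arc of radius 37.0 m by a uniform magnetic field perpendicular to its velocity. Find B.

B ≈ 0.0161 T

From |q|vB = mv²/r, B = mv/(|q|r).
B = (4.7×10⁻²⁶)(2.03×10⁶)/((1.6×10⁻¹⁹)(37.0)) ≈ 0.0161 T.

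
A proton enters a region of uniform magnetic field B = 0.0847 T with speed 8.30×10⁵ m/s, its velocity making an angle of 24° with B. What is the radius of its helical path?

v⊥ = v sinθ = 8.30×10⁵·sin24° ≈ 3.376×10⁵ m/s.
r = m v⊥/(|q|B) = (1.673×10⁻²⁷)(3.376×10⁵)/((1.602×10⁻¹⁹)(0.0847)) ≈ 0.0416 m.

r ≈ 0.0416 m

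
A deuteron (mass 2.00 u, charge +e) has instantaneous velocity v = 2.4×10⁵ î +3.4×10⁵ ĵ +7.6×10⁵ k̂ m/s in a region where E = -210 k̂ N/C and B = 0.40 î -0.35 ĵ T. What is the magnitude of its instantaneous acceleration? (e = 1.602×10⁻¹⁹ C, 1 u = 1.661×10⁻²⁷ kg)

v×B = (2.66×10⁵, 3.04×10⁵, -2.20×10⁵) N/C.
E + v×B = (2.66×10⁵, 3.04×10⁵, -2.20×10⁵) N/C.
F = q(E + v×B) = (1.602×10⁻¹⁹ C)·(2.66×10⁵, 3.04×10⁵, -2.20×10⁵) = (4.26×10⁻¹⁴, 4.87×10⁻¹⁴, -3.53×10⁻¹⁴) N.
|a| = |F|/m = 7.370×10⁻¹⁴/3.322×10⁻²⁷ ≈ 2.22×10¹³ m/s².

|a| ≈ 2.22×10¹³ m/s²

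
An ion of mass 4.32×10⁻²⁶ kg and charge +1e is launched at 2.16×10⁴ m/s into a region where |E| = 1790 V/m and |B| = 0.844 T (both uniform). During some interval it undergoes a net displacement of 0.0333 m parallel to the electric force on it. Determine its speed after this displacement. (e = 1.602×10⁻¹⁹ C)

B does no work; ΔKE = |q|E d.
½mv_f² = ½mv₀² + |q|Ed = ½(4.32×10⁻²⁶)(2.16×10⁴)² + (1.602×10⁻¹⁹)(1790)(0.0333) ≈ 1.008×10⁻¹⁷ J + 9.549×10⁻¹⁸ J ≈ 1.963×10⁻¹⁷ J.
v_f = √(2·1.963×10⁻¹⁷/4.32×10⁻²⁶) ≈ 3.01×10⁴ m/s.

v_f ≈ 3.01×10⁴ m/s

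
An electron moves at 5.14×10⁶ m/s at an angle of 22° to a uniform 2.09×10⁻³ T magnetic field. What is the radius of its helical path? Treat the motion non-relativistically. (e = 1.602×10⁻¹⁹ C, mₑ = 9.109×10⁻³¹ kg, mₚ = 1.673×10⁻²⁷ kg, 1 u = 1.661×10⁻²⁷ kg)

r ≈ 5.24×10⁻³ m

v⊥ = v sinθ = 5.14×10⁶·sin22° ≈ 1.925×10⁶ m/s.
r = m v⊥/(|q|B) = (9.109×10⁻³¹)(1.925×10⁶)/((1.602×10⁻¹⁹)(2.09×10⁻³)) ≈ 5.24×10⁻³ m.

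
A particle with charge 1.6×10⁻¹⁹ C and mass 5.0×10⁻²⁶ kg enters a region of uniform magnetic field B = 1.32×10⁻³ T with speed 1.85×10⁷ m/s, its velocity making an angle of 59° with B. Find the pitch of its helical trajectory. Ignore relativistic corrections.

v∥ = v cosθ = 1.85×10⁷·cos59° ≈ 9.528×10⁶ m/s.
T = 2πm/(|q|B) = 2π(5.0×10⁻²⁶)/((1.6×10⁻¹⁹)(1.32×10⁻³)) ≈ 1.487×10⁻³ s.
pitch = v∥ T = (9.528×10⁶)(1.487×10⁻³) ≈ 1.42×10⁴ m.

p ≈ 1.42×10⁴ m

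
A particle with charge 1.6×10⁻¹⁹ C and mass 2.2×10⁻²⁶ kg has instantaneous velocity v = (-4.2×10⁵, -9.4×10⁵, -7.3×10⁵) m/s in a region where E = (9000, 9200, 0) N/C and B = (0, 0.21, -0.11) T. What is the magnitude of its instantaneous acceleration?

v×B = (2.57×10⁵, -4.62×10⁴, -8.82×10⁴) N/C.
E + v×B = (2.66×10⁵, -3.70×10⁴, -8.82×10⁴) N/C.
F = q(E + v×B) = (1.6×10⁻¹⁹ C)·(2.66×10⁵, -3.70×10⁴, -8.82×10⁴) = (4.25×10⁻¹⁴, -5.92×10⁻¹⁵, -1.41×10⁻¹⁴) N.
|a| = |F|/m = 4.518×10⁻¹⁴/2.2×10⁻²⁶ ≈ 2.05×10¹² m/s².

|a| ≈ 2.05×10¹² m/s²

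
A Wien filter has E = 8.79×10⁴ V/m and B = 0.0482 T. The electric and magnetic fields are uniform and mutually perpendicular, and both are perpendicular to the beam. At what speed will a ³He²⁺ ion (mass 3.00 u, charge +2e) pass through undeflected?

v = 1.82×10⁶ m/s

Straight-line motion ⇒ electric and magnetic forces cancel, so E = vB.
v = E/B = 8.79×10⁴/0.0482 = 1.82×10⁶ m/s.
The result is independent of the particle's charge and mass.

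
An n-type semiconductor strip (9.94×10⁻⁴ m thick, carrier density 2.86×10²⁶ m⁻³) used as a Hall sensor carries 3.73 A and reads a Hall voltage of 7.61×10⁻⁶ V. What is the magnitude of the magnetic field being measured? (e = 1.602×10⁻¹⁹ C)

B ≈ 0.0929 T

From V_H = IB/(n e t), B = V_H n e t / I.
B = (7.61×10⁻⁶)(2.86×10²⁶)(1.602×10⁻¹⁹)(9.94×10⁻⁴)/3.73 ≈ 0.0929 T.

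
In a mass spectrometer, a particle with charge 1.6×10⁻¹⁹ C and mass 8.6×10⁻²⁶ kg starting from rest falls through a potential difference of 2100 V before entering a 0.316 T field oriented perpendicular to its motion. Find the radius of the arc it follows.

Acceleration: |q|V = ½mv² ⇒ v = √(2|q|V/m) = √(2·1.6×10⁻¹⁹·2100/8.6×10⁻²⁶) ≈ 8.840×10⁴ m/s.
In the field: r = mv/(|q|B) = (8.6×10⁻²⁶)(8.840×10⁴)/((1.6×10⁻¹⁹)(0.316)) ≈ 0.150 m.

r ≈ 0.150 m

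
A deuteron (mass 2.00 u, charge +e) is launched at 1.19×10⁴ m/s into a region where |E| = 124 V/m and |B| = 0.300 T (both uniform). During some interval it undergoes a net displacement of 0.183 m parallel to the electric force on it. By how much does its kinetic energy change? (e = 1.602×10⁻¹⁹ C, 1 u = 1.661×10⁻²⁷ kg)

ΔKE ≈ 3.64×10⁻¹⁸ J

The magnetic force is always ⟂ v and does no work; only the electric force changes KE.
ΔKE = F_E · d = |q|E d = (1.602×10⁻¹⁹)(124)(0.183) ≈ 3.64×10⁻¹⁸ J.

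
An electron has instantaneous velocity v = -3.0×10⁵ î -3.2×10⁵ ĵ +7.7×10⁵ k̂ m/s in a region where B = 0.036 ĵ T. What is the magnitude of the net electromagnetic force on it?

|F| ≈ 4.77×10⁻¹⁵ N

v×B = (-2.77×10⁴, 0, -1.08×10⁴) N/C.
F = q v×B = (−1.602×10⁻¹⁹ C)·(-2.77×10⁴, 0, -1.08×10⁴) = (4.44×10⁻¹⁵, 0, 1.73×10⁻¹⁵) N.
|F| = 4.77×10⁻¹⁵ N.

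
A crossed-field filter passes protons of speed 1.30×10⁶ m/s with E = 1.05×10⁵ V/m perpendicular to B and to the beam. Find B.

B = 0.0808 T

Balance of forces in the selector: qE = qvB ⇒ B = E/v.
B = 1.05×10⁵/1.30×10⁶ = 0.0808 T.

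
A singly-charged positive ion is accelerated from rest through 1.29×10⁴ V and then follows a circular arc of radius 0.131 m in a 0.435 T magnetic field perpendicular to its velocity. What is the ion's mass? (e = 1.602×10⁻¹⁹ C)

m ≈ 2.02×10⁻²⁶ kg

Combine |q|V = ½mv² and r = mv/(|q|B): eliminate v to get m = qB²r²/(2V).
m = (1.602×10⁻¹⁹)(0.435)²(0.131)²/(2·1.29×10⁴) ≈ 2.02×10⁻²⁶ kg.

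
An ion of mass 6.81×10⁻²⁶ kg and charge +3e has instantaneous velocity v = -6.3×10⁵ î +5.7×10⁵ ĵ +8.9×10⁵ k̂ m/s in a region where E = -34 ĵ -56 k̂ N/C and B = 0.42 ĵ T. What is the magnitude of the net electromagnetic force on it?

|F| ≈ 2.20×10⁻¹³ N

v×B = (-3.74×10⁵, 0, -2.65×10⁵) N/C.
E + v×B = (-3.74×10⁵, -34.0, -2.65×10⁵) N/C.
F = q(E + v×B) = (4.806×10⁻¹⁹ C)·(-3.74×10⁵, -34.0, -2.65×10⁵) = (-1.80×10⁻¹³, -1.63×10⁻¹⁷, -1.27×10⁻¹³) N.
|F| = 2.20×10⁻¹³ N.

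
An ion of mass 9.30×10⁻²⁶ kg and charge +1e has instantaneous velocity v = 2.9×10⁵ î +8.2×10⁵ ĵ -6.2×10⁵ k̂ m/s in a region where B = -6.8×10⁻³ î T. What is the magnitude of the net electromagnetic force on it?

|F| ≈ 1.12×10⁻¹⁵ N

v×B = (0, 4220, 5580) N/C.
F = q v×B = (1.602×10⁻¹⁹ C)·(0, 4220, 5580) = (0, 6.75×10⁻¹⁶, 8.93×10⁻¹⁶) N.
|F| = 1.12×10⁻¹⁵ N.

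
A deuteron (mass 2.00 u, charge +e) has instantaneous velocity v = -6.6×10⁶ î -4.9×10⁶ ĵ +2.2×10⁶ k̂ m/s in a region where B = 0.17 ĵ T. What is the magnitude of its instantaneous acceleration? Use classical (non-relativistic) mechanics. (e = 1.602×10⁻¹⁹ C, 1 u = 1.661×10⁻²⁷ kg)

v×B = (-3.74×10⁵, 0, -1.12×10⁶) N/C.
F = q v×B = (1.602×10⁻¹⁹ C)·(-3.74×10⁵, 0, -1.12×10⁶) = (-5.99×10⁻¹⁴, 0, -1.80×10⁻¹³) N.
|a| = |F|/m = 1.895×10⁻¹³/3.322×10⁻²⁷ ≈ 5.70×10¹³ m/s².

|a| ≈ 5.70×10¹³ m/s²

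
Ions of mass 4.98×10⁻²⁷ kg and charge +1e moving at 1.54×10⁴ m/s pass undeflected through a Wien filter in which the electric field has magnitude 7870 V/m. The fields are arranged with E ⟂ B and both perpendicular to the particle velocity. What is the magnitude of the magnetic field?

B = 0.511 T

Balance of forces in the selector: qE = qvB ⇒ B = E/v.
B = 7870/1.54×10⁴ = 0.511 T.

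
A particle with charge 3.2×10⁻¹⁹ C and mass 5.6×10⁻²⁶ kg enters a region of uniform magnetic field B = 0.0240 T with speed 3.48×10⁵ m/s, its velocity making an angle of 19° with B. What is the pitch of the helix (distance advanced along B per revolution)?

p ≈ 15.1 m

v∥ = v cosθ = 3.48×10⁵·cos19° ≈ 3.290×10⁵ m/s.
T = 2πm/(|q|B) = 2π(5.6×10⁻²⁶)/((3.2×10⁻¹⁹)(0.0240)) ≈ 4.581×10⁻⁵ s.
pitch = v∥ T = (3.290×10⁵)(4.581×10⁻⁵) ≈ 15.1 m.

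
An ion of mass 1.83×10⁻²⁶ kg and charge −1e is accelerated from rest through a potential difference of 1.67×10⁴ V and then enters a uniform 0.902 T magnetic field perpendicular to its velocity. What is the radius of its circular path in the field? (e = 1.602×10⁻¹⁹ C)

Acceleration: |q|V = ½mv² ⇒ v = √(2|q|V/m) = √(2·1.602×10⁻¹⁹·1.67×10⁴/1.83×10⁻²⁶) ≈ 5.407×10⁵ m/s.
In the field: r = mv/(|q|B) = (1.83×10⁻²⁶)(5.407×10⁵)/((1.602×10⁻¹⁹)(0.902)) ≈ 0.0685 m.

r ≈ 0.0685 m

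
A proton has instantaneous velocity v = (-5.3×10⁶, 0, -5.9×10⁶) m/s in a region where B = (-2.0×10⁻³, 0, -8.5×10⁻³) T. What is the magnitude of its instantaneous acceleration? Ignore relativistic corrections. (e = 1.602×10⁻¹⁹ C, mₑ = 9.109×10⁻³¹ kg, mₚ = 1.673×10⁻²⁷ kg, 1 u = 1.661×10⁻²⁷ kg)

|a| ≈ 3.18×10¹² m/s²

v×B = (0, -3.32×10⁴, 0) N/C.
F = q v×B = (1.602×10⁻¹⁹ C)·(0, -3.32×10⁴, 0) = (0, -5.33×10⁻¹⁵, 0) N.
|a| = |F|/m = 5.327×10⁻¹⁵/1.673×10⁻²⁷ ≈ 3.18×10¹² m/s².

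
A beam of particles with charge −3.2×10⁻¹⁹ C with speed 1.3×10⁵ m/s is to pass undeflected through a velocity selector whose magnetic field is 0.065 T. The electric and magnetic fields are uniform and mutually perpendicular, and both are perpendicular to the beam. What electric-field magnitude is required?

E = 8400 V/m

For straight-line motion qE = qvB, so E = vB.
E = 1.3×10⁵ × 0.065 = 8400 V/m.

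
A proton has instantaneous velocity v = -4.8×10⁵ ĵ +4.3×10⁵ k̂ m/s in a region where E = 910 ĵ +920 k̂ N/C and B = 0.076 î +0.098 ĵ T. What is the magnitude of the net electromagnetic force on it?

|F| ≈ 1.05×10⁻¹⁴ N

v×B = (-4.21×10⁴, 3.27×10⁴, 3.65×10⁴) N/C.
E + v×B = (-4.21×10⁴, 3.36×10⁴, 3.74×10⁴) N/C.
F = q(E + v×B) = (1.602×10⁻¹⁹ C)·(-4.21×10⁴, 3.36×10⁴, 3.74×10⁴) = (-6.75×10⁻¹⁵, 5.38×10⁻¹⁵, 5.99×10⁻¹⁵) N.
|F| = 1.05×10⁻¹⁴ N.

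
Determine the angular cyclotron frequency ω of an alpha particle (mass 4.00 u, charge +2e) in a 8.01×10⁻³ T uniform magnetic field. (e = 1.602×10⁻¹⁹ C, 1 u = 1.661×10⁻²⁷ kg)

ω ≈ 3.86×10⁵ rad/s

ω = |q|B/m.
ω = (3.204×10⁻¹⁹)(8.01×10⁻³)/6.644×10⁻²⁷ ≈ 3.86×10⁵ rad/s.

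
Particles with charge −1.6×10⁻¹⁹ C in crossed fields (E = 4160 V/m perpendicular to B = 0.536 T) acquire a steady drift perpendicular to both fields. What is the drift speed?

The E×B drift speed is v_d = E/B.
v_d = 4160/0.536 = 7760 m/s.

v_d ≈ 7760 m/s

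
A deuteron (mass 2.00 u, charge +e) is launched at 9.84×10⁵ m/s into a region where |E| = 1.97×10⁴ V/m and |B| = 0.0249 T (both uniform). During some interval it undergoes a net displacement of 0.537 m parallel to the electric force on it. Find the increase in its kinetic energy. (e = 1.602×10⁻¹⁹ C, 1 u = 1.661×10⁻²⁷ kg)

The magnetic force is always ⟂ v and does no work; only the electric force changes KE.
ΔKE = F_E · d = |q|E d = (1.602×10⁻¹⁹)(1.97×10⁴)(0.537) ≈ 1.69×10⁻¹⁵ J.

ΔKE ≈ 1.69×10⁻¹⁵ J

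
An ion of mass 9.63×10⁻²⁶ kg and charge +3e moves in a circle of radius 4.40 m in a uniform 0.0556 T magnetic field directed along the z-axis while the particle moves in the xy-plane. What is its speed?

From |q|vB = mv²/r, v = |q|Br/m.
v = (4.806×10⁻¹⁹)(0.0556)(4.40)/9.63×10⁻²⁶ ≈ 1.22×10⁶ m/s.

v ≈ 1.22×10⁶ m/s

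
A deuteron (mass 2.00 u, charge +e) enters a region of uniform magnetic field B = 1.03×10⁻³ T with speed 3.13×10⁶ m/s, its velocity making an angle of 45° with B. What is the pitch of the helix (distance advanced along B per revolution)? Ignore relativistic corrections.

p ≈ 280 m

v∥ = v cosθ = 3.13×10⁶·cos45° ≈ 2.213×10⁶ m/s.
T = 2πm/(|q|B) = 2π(3.322×10⁻²⁷)/((1.602×10⁻¹⁹)(1.03×10⁻³)) ≈ 1.265×10⁻⁴ s.
pitch = v∥ T = (2.213×10⁶)(1.265×10⁻⁴) ≈ 280 m.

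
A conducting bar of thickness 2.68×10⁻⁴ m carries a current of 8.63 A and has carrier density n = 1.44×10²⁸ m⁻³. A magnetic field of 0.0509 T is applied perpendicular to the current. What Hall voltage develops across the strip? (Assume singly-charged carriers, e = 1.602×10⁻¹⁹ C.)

V_H ≈ 7.11×10⁻⁷ V

V_H = IB/(n e t).
V_H = (8.63)(0.0509)/((1.44×10²⁸)(1.602×10⁻¹⁹)(2.68×10⁻⁴)) ≈ 7.11×10⁻⁷ V.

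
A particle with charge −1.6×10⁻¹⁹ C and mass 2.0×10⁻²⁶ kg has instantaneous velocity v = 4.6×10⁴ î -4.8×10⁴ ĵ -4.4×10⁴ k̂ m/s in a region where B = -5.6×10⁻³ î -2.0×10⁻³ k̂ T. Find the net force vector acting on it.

v×B = (96.0, 338, -269) N/C.
F = q v×B = (−1.6×10⁻¹⁹ C)·(96.0, 338, -269) = (-1.54×10⁻¹⁷, -5.41×10⁻¹⁷, 4.30×10⁻¹⁷) N.

F ≈ (-1.54×10⁻¹⁷, -5.41×10⁻¹⁷, 4.30×10⁻¹⁷) N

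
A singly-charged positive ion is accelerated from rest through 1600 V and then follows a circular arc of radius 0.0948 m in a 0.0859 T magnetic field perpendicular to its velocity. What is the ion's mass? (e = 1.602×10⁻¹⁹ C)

m ≈ 3.32×10⁻²⁷ kg

Combine |q|V = ½mv² and r = mv/(|q|B): eliminate v to get m = qB²r²/(2V).
m = (1.602×10⁻¹⁹)(0.0859)²(0.0948)²/(2·1600) ≈ 3.32×10⁻²⁷ kg.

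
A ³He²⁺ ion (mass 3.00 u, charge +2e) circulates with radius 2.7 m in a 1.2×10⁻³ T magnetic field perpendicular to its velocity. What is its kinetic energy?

v = |q|Br/m, then KE = ½mv² = (qBr)²/(2m).
v = (3.204×10⁻¹⁹)(1.2×10⁻³)(2.7)/4.983×10⁻²⁷ ≈ 2.083×10⁵ m/s.
KE = ½(4.983×10⁻²⁷)(2.083×10⁵)² ≈ 1.1×10⁻¹⁶ J = 670 eV.

KE ≈ 670 eV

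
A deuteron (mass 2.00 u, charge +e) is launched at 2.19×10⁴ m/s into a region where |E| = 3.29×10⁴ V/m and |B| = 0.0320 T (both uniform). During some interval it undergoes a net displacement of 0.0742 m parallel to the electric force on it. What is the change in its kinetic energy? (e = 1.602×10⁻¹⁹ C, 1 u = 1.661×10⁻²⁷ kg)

The magnetic force is always ⟂ v and does no work; only the electric force changes KE.
ΔKE = F_E · d = |q|E d = (1.602×10⁻¹⁹)(3.29×10⁴)(0.0742) ≈ 3.91×10⁻¹⁶ J.

ΔKE ≈ 3.91×10⁻¹⁶ J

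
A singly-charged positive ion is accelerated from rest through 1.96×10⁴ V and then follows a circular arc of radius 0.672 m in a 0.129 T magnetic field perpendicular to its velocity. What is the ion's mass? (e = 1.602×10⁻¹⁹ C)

m ≈ 3.07×10⁻²⁶ kg

Combine |q|V = ½mv² and r = mv/(|q|B): eliminate v to get m = qB²r²/(2V).
m = (1.602×10⁻¹⁹)(0.129)²(0.672)²/(2·1.96×10⁴) ≈ 3.07×10⁻²⁶ kg.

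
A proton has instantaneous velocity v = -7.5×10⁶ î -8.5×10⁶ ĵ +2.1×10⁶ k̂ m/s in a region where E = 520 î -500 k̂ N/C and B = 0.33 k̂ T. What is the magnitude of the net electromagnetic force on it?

v×B = (-2.80×10⁶, 2.48×10⁶, 0) N/C.
E + v×B = (-2.80×10⁶, 2.48×10⁶, -500) N/C.
F = q(E + v×B) = (1.602×10⁻¹⁹ C)·(-2.80×10⁶, 2.48×10⁶, -500) = (-4.49×10⁻¹³, 3.96×10⁻¹³, -8.01×10⁻¹⁷) N.
|F| = 5.99×10⁻¹³ N.

|F| ≈ 5.99×10⁻¹³ N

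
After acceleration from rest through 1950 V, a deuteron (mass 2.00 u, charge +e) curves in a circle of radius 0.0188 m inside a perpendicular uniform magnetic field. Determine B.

v = √(2|q|V/m) = √(2·1.602×10⁻¹⁹·1950/3.322×10⁻²⁷) ≈ 4.337×10⁵ m/s.
B = mv/(|q|r) = (3.322×10⁻²⁷)(4.337×10⁵)/((1.602×10⁻¹⁹)(0.0188)) ≈ 0.478 T.

B ≈ 0.478 T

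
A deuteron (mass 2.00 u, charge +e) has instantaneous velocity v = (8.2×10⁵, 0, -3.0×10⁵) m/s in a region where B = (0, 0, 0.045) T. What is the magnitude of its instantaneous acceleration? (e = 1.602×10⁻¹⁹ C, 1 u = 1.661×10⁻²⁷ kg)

v×B = (0, -3.69×10⁴, 0) N/C.
F = q v×B = (1.602×10⁻¹⁹ C)·(0, -3.69×10⁴, 0) = (0, -5.91×10⁻¹⁵, 0) N.
|a| = |F|/m = 5.911×10⁻¹⁵/3.322×10⁻²⁷ ≈ 1.78×10¹² m/s².

|a| ≈ 1.78×10¹² m/s²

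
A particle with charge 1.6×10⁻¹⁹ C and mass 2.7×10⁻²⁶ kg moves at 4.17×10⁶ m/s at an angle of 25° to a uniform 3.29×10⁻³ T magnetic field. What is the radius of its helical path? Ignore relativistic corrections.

v⊥ = v sinθ = 4.17×10⁶·sin25° ≈ 1.762×10⁶ m/s.
r = m v⊥/(|q|B) = (2.7×10⁻²⁶)(1.762×10⁶)/((1.6×10⁻¹⁹)(3.29×10⁻³)) ≈ 90.4 m.

r ≈ 90.4 m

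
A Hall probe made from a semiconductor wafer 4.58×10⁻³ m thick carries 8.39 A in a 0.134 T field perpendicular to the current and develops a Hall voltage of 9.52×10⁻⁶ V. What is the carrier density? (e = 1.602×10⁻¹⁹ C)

n ≈ 1.61×10²⁶ m⁻³

From V_H = IB/(n e t), n = IB/(V_H e t).
n = (8.39)(0.134)/((9.52×10⁻⁶)(1.602×10⁻¹⁹)(4.58×10⁻³)) ≈ 1.61×10²⁶ m⁻³.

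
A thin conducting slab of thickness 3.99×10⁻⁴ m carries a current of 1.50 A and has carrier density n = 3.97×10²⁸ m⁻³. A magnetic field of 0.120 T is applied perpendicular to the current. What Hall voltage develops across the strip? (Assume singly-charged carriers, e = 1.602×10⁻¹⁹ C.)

V_H = IB/(n e t).
V_H = (1.50)(0.120)/((3.97×10²⁸)(1.602×10⁻¹⁹)(3.99×10⁻⁴)) ≈ 7.09×10⁻⁸ V.

V_H ≈ 7.09×10⁻⁸ V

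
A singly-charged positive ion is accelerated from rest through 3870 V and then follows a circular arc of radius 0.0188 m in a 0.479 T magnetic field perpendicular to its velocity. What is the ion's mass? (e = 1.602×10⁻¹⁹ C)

Combine |q|V = ½mv² and r = mv/(|q|B): eliminate v to get m = qB²r²/(2V).
m = (1.602×10⁻¹⁹)(0.479)²(0.0188)²/(2·3870) ≈ 1.68×10⁻²⁷ kg.

m ≈ 1.68×10⁻²⁷ kg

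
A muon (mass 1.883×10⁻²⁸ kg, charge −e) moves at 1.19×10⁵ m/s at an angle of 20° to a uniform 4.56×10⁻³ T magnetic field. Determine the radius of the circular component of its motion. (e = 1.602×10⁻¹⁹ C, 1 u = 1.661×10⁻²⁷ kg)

r ≈ 0.0105 m

v⊥ = v sinθ = 1.19×10⁵·sin20° ≈ 4.070×10⁴ m/s.
r = m v⊥/(|q|B) = (1.883×10⁻²⁸)(4.070×10⁴)/((1.602×10⁻¹⁹)(4.56×10⁻³)) ≈ 0.0105 m.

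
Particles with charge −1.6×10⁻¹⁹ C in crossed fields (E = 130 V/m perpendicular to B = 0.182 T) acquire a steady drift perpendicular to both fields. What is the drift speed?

In crossed fields the guiding centre drifts at v_d = |E×B|/B² = E/B, independent of charge and mass.
v_d = 130/0.182 = 714 m/s.

v_d ≈ 714 m/s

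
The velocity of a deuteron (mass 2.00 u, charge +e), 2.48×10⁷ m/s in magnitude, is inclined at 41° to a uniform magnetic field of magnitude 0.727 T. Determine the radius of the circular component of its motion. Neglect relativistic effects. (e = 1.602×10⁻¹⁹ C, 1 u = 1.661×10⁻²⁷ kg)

r ≈ 0.464 m

v⊥ = v sinθ = 2.48×10⁷·sin41° ≈ 1.627×10⁷ m/s.
r = m v⊥/(|q|B) = (3.322×10⁻²⁷)(1.627×10⁷)/((1.602×10⁻¹⁹)(0.727)) ≈ 0.464 m.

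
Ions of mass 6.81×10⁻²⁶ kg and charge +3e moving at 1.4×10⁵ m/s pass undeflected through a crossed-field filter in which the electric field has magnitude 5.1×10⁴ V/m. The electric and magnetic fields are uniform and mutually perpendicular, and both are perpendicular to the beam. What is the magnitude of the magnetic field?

B = 0.36 T

Balance of forces in the selector: qE = qvB ⇒ B = E/v.
B = 5.1×10⁴/1.4×10⁵ = 0.36 T.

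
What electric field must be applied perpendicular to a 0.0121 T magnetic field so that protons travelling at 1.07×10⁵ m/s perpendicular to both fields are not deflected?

For straight-line motion qE = qvB, so E = vB.
E = 1.07×10⁵ × 0.0121 = 1290 V/m.

E = 1290 V/m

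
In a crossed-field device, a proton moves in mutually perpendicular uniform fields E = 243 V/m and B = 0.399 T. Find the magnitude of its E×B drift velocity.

v_d ≈ 609 m/s

The E×B drift speed is v_d = E/B.
v_d = 243/0.399 = 609 m/s.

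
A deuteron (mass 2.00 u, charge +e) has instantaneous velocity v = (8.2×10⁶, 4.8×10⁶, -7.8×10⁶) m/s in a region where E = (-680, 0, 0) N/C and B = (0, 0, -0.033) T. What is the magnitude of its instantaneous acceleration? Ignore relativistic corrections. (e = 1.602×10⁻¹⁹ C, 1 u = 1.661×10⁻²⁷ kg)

v×B = (-1.58×10⁵, 2.71×10⁵, 0) N/C.
E + v×B = (-1.59×10⁵, 2.71×10⁵, 0) N/C.
F = q(E + v×B) = (1.602×10⁻¹⁹ C)·(-1.59×10⁵, 2.71×10⁵, 0) = (-2.55×10⁻¹⁴, 4.34×10⁻¹⁴, 0) N.
|a| = |F|/m = 5.029×10⁻¹⁴/3.322×10⁻²⁷ ≈ 1.51×10¹³ m/s².

|a| ≈ 1.51×10¹³ m/s²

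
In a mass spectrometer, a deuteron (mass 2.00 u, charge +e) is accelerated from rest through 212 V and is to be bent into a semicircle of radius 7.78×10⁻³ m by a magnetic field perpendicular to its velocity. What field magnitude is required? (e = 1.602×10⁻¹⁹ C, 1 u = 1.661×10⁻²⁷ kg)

v = √(2|q|V/m) = √(2·1.602×10⁻¹⁹·212/3.322×10⁻²⁷) ≈ 1.430×10⁵ m/s.
B = mv/(|q|r) = (3.322×10⁻²⁷)(1.430×10⁵)/((1.602×10⁻¹⁹)(7.78×10⁻³)) ≈ 0.381 T.

B ≈ 0.381 T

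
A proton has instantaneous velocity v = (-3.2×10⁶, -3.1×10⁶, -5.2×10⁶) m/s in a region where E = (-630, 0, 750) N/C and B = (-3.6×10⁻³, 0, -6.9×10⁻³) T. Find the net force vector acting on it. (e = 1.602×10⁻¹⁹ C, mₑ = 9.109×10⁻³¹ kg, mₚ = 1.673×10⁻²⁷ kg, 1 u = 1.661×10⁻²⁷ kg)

F ≈ (3.33×10⁻¹⁵, -5.38×10⁻¹⁶, -1.67×10⁻¹⁵) N

v×B = (2.14×10⁴, -3360, -1.12×10⁴) N/C.
E + v×B = (2.08×10⁴, -3360, -1.04×10⁴) N/C.
F = q(E + v×B) = (1.602×10⁻¹⁹ C)·(2.08×10⁴, -3360, -1.04×10⁴) = (3.33×10⁻¹⁵, -5.38×10⁻¹⁶, -1.67×10⁻¹⁵) N.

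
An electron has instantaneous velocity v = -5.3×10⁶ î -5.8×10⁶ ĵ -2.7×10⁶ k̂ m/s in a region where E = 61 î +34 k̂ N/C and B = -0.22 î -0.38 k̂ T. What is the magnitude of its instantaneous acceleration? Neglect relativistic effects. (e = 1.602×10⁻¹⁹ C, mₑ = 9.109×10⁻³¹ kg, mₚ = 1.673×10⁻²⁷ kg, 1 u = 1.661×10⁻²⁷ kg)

|a| ≈ 5.13×10¹⁷ m/s²

v×B = (2.20×10⁶, -1.42×10⁶, -1.28×10⁶) N/C.
E + v×B = (2.20×10⁶, -1.42×10⁶, -1.28×10⁶) N/C.
F = q(E + v×B) = (−1.602×10⁻¹⁹ C)·(2.20×10⁶, -1.42×10⁶, -1.28×10⁶) = (-3.53×10⁻¹³, 2.27×10⁻¹³, 2.04×10⁻¹³) N.
|a| = |F|/m = 4.671×10⁻¹³/9.109×10⁻³¹ ≈ 5.13×10¹⁷ m/s².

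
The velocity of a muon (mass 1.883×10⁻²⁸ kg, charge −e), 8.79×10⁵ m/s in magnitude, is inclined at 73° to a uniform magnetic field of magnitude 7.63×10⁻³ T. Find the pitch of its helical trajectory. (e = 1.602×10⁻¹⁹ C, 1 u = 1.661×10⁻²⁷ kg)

v∥ = v cosθ = 8.79×10⁵·cos73° ≈ 2.570×10⁵ m/s.
T = 2πm/(|q|B) = 2π(1.883×10⁻²⁸)/((1.602×10⁻¹⁹)(7.63×10⁻³)) ≈ 9.679×10⁻⁷ s.
pitch = v∥ T = (2.570×10⁵)(9.679×10⁻⁷) ≈ 0.249 m.

p ≈ 0.249 m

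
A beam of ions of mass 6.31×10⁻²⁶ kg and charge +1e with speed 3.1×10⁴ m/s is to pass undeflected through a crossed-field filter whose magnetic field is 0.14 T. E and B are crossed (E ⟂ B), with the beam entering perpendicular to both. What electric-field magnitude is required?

For straight-line motion qE = qvB, so E = vB.
E = 3.1×10⁴ × 0.14 = 4300 V/m.

E = 4300 V/m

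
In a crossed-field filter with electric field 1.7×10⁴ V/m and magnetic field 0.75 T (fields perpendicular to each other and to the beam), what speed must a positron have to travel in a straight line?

v = 2.3×10⁴ m/s

Zero net Lorentz force requires |qE| = |q v×B|, i.e. E = vB.
v = E/B = 1.7×10⁴/0.75 = 2.3×10⁴ m/s.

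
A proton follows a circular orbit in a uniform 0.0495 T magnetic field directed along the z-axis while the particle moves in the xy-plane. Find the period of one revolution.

The cyclotron period depends only on m, q, B: T = 2πm/(|q|B).
T = 2π(1.673×10⁻²⁷)/((1.602×10⁻¹⁹)(0.0495)) ≈ 1.33×10⁻⁶ s.

T ≈ 1.33×10⁻⁶ s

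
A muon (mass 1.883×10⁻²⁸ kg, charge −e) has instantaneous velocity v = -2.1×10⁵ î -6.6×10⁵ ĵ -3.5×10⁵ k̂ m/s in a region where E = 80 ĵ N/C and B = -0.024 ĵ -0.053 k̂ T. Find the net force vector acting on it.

v×B = (2.66×10⁴, -1.11×10⁴, 5040) N/C.
E + v×B = (2.66×10⁴, -1.10×10⁴, 5040) N/C.
F = q(E + v×B) = (−1.602×10⁻¹⁹ C)·(2.66×10⁴, -1.10×10⁴, 5040) = (-4.26×10⁻¹⁵, 1.77×10⁻¹⁵, -8.07×10⁻¹⁶) N.

F ≈ (-4.26×10⁻¹⁵, 1.77×10⁻¹⁵, -8.07×10⁻¹⁶) N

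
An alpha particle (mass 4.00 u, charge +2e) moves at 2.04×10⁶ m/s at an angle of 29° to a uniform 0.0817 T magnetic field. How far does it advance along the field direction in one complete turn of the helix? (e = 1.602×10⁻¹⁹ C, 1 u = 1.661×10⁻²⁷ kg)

p ≈ 2.85 m

v∥ = v cosθ = 2.04×10⁶·cos29° ≈ 1.784×10⁶ m/s.
T = 2πm/(|q|B) = 2π(6.644×10⁻²⁷)/((3.204×10⁻¹⁹)(0.0817)) ≈ 1.595×10⁻⁶ s.
pitch = v∥ T = (1.784×10⁶)(1.595×10⁻⁶) ≈ 2.85 m.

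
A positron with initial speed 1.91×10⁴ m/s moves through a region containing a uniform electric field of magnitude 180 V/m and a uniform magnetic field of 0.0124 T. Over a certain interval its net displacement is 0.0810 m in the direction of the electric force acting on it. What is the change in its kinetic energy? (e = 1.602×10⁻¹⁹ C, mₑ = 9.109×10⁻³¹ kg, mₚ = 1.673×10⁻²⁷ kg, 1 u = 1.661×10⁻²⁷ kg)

ΔKE ≈ 2.34×10⁻¹⁸ J

The magnetic force is always ⟂ v and does no work; only the electric force changes KE.
ΔKE = F_E · d = |q|E d = (1.602×10⁻¹⁹)(180)(0.0810) ≈ 2.34×10⁻¹⁸ J.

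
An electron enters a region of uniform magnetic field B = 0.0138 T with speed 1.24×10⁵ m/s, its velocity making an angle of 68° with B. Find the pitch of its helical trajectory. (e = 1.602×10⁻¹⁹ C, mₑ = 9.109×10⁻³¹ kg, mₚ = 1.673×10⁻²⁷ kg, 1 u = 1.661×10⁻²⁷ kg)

p ≈ 1.20×10⁻⁴ m

v∥ = v cosθ = 1.24×10⁵·cos68° ≈ 4.645×10⁴ m/s.
T = 2πm/(|q|B) = 2π(9.109×10⁻³¹)/((1.602×10⁻¹⁹)(0.0138)) ≈ 2.589×10⁻⁹ s.
pitch = v∥ T = (4.645×10⁴)(2.589×10⁻⁹) ≈ 1.20×10⁻⁴ m.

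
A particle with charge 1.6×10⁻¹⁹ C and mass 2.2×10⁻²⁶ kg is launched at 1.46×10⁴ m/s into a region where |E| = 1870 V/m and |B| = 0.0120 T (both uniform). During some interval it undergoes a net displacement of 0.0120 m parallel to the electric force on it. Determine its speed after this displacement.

B does no work; ΔKE = |q|E d.
½mv_f² = ½mv₀² + |q|Ed = ½(2.2×10⁻²⁶)(1.46×10⁴)² + (1.6×10⁻¹⁹)(1870)(0.0120) ≈ 2.345×10⁻¹⁸ J + 3.590×10⁻¹⁸ J ≈ 5.935×10⁻¹⁸ J.
v_f = √(2·5.935×10⁻¹⁸/2.2×10⁻²⁶) ≈ 2.32×10⁴ m/s.

v_f ≈ 2.32×10⁴ m/s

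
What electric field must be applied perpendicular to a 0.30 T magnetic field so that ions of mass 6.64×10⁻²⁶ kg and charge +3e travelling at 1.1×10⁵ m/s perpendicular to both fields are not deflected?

For straight-line motion qE = qvB, so E = vB.
E = 1.1×10⁵ × 0.30 = 3.3×10⁴ V/m.

E = 3.3×10⁴ V/m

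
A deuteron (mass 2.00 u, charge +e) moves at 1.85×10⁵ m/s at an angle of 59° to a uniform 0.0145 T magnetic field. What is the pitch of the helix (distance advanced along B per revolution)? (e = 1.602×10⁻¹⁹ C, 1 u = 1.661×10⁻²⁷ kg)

p ≈ 0.856 m

v∥ = v cosθ = 1.85×10⁵·cos59° ≈ 9.528×10⁴ m/s.
T = 2πm/(|q|B) = 2π(3.322×10⁻²⁷)/((1.602×10⁻¹⁹)(0.0145)) ≈ 8.986×10⁻⁶ s.
pitch = v∥ T = (9.528×10⁴)(8.986×10⁻⁶) ≈ 0.856 m.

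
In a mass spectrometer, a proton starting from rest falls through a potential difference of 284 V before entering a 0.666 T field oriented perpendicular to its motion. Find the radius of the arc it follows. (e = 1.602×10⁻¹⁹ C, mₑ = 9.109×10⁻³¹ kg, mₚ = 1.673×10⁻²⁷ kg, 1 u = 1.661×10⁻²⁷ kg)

r ≈ 3.66×10⁻³ m

Acceleration: |q|V = ½mv² ⇒ v = √(2|q|V/m) = √(2·1.602×10⁻¹⁹·284/1.673×10⁻²⁷) ≈ 2.332×10⁵ m/s.
In the field: r = mv/(|q|B) = (1.673×10⁻²⁷)(2.332×10⁵)/((1.602×10⁻¹⁹)(0.666)) ≈ 3.66×10⁻³ m.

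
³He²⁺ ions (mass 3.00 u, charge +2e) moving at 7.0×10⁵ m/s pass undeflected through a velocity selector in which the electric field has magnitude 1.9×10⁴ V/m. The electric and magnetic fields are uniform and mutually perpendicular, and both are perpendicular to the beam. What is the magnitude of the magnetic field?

B = 0.027 T

Balance of forces in the selector: qE = qvB ⇒ B = E/v.
B = 1.9×10⁴/7.0×10⁵ = 0.027 T.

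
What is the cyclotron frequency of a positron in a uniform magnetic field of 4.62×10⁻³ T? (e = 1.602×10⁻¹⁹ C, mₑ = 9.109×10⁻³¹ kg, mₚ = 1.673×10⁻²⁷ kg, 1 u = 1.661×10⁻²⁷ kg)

f = |q|B/(2πm).
f = (1.602×10⁻¹⁹)(4.62×10⁻³)/(2π·9.109×10⁻³¹) ≈ 1.29×10⁸ Hz.

f ≈ 1.29×10⁸ Hz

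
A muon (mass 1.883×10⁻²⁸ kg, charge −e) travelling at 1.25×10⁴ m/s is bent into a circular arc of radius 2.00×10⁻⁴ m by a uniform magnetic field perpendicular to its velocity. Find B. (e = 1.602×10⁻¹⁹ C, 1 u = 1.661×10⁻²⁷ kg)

B ≈ 0.0735 T

From |q|vB = mv²/r, B = mv/(|q|r).
B = (1.883×10⁻²⁸)(1.25×10⁴)/((1.602×10⁻¹⁹)(2.00×10⁻⁴)) ≈ 0.0735 T.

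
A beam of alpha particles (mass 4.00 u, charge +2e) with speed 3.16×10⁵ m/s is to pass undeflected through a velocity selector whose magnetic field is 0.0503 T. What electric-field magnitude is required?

For straight-line motion qE = qvB, so E = vB.
E = 3.16×10⁵ × 0.0503 = 1.59×10⁴ V/m.

E = 1.59×10⁴ V/m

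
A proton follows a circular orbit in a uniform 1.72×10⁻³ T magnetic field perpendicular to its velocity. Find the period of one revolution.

T ≈ 3.81×10⁻⁵ s

The cyclotron period depends only on m, q, B: T = 2πm/(|q|B).
T = 2π(1.673×10⁻²⁷)/((1.602×10⁻¹⁹)(1.72×10⁻³)) ≈ 3.81×10⁻⁵ s.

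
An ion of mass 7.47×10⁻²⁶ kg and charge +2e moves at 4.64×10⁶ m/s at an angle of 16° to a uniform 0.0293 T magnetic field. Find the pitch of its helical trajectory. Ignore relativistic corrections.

v∥ = v cosθ = 4.64×10⁶·cos16° ≈ 4.460×10⁶ m/s.
T = 2πm/(|q|B) = 2π(7.47×10⁻²⁶)/((3.204×10⁻¹⁹)(0.0293)) ≈ 5.000×10⁻⁵ s.
pitch = v∥ T = (4.460×10⁶)(5.000×10⁻⁵) ≈ 223 m.

p ≈ 223 m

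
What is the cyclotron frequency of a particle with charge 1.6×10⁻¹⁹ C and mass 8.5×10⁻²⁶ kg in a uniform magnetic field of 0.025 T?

f = |q|B/(2πm).
f = (1.6×10⁻¹⁹)(0.025)/(2π·8.5×10⁻²⁶) ≈ 7500 Hz.

f ≈ 7500 Hz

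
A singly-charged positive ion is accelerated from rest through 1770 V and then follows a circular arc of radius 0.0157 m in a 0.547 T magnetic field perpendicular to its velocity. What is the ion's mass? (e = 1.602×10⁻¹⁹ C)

Combine |q|V = ½mv² and r = mv/(|q|B): eliminate v to get m = qB²r²/(2V).
m = (1.602×10⁻¹⁹)(0.547)²(0.0157)²/(2·1770) ≈ 3.34×10⁻²⁷ kg.

m ≈ 3.34×10⁻²⁷ kg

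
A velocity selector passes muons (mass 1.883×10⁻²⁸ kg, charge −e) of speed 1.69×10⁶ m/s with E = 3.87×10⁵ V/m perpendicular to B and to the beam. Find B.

Balance of forces in the selector: qE = qvB ⇒ B = E/v.
B = 3.87×10⁵/1.69×10⁶ = 0.229 T.

B = 0.229 T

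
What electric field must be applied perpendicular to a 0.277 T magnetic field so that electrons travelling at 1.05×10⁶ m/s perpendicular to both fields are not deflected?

E = 2.91×10⁵ V/m

For straight-line motion qE = qvB, so E = vB.
E = 1.05×10⁶ × 0.277 = 2.91×10⁵ V/m.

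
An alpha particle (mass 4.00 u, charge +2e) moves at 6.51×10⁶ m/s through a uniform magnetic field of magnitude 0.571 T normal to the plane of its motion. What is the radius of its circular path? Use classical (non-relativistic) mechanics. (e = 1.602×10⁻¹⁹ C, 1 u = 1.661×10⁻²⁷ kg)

The magnetic force provides the centripetal force: |q|vB = mv²/r.
r = mv/(|q|B) = (6.644×10⁻²⁷)(6.51×10⁶)/((3.204×10⁻¹⁹)(0.571)) ≈ 0.236 m.

r ≈ 0.236 m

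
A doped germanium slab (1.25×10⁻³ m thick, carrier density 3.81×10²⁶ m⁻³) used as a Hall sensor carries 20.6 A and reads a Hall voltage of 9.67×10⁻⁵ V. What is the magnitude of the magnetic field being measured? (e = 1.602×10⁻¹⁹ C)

B ≈ 0.358 T

From V_H = IB/(n e t), B = V_H n e t / I.
B = (9.67×10⁻⁵)(3.81×10²⁶)(1.602×10⁻¹⁹)(1.25×10⁻³)/20.6 ≈ 0.358 T.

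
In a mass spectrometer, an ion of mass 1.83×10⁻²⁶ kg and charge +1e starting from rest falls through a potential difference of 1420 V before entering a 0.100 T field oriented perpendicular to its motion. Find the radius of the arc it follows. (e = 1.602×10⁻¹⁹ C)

r ≈ 0.180 m

Acceleration: |q|V = ½mv² ⇒ v = √(2|q|V/m) = √(2·1.602×10⁻¹⁹·1420/1.83×10⁻²⁶) ≈ 1.577×10⁵ m/s.
In the field: r = mv/(|q|B) = (1.83×10⁻²⁶)(1.577×10⁵)/((1.602×10⁻¹⁹)(0.100)) ≈ 0.180 m.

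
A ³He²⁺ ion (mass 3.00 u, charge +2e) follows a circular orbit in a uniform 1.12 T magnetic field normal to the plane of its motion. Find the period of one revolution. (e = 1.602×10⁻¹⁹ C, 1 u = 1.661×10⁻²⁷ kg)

T ≈ 8.72×10⁻⁸ s

The cyclotron period depends only on m, q, B: T = 2πm/(|q|B).
T = 2π(4.983×10⁻²⁷)/((3.204×10⁻¹⁹)(1.12)) ≈ 8.72×10⁻⁸ s.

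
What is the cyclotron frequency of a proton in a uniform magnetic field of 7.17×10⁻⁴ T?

f ≈ 1.09×10⁴ Hz

f = |q|B/(2πm).
f = (1.602×10⁻¹⁹)(7.17×10⁻⁴)/(2π·1.673×10⁻²⁷) ≈ 1.09×10⁴ Hz.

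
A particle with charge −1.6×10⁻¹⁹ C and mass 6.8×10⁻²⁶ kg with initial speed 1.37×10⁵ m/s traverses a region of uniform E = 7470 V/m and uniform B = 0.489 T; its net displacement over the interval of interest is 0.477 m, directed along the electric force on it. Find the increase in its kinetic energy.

ΔKE ≈ 5.70×10⁻¹⁶ J

The magnetic force is always ⟂ v and does no work; only the electric force changes KE.
ΔKE = F_E · d = |q|E d = (1.6×10⁻¹⁹)(7470)(0.477) ≈ 5.70×10⁻¹⁶ J.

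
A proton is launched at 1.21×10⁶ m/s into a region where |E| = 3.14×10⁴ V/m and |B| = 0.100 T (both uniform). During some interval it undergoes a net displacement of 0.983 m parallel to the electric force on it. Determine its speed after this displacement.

B does no work; ΔKE = |q|E d.
½mv_f² = ½mv₀² + |q|Ed = ½(1.673×10⁻²⁷)(1.21×10⁶)² + (1.602×10⁻¹⁹)(3.14×10⁴)(0.983) ≈ 1.225×10⁻¹⁵ J + 4.945×10⁻¹⁵ J ≈ 6.169×10⁻¹⁵ J.
v_f = √(2·6.169×10⁻¹⁵/1.673×10⁻²⁷) ≈ 2.72×10⁶ m/s.

v_f ≈ 2.72×10⁶ m/s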